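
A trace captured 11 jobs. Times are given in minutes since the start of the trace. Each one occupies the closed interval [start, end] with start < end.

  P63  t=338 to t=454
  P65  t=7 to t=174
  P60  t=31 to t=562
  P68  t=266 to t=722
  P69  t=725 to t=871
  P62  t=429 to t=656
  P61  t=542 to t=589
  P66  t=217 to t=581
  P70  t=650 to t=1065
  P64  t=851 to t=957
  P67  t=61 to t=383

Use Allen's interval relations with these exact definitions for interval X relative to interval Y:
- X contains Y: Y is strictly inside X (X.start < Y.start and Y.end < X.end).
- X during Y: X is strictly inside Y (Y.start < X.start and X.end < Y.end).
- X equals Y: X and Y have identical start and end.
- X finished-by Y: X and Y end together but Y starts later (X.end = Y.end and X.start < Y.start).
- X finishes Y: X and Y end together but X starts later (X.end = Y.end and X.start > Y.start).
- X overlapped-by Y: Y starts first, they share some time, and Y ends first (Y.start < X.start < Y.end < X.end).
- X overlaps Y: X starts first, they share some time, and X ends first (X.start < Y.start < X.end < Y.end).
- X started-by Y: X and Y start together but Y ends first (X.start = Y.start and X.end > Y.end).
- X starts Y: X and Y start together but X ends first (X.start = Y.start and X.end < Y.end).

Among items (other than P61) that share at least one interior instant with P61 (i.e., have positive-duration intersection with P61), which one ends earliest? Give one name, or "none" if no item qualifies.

P60

Target P61 = [t=542, t=589].
P60 [t=31, t=562] → overlaps → candidate.
P62 [t=429, t=656] → contains → candidate.
P63 [t=338, t=454] → before → excluded.
P64 [t=851, t=957] → after → excluded.
P65 [t=7, t=174] → before → excluded.
P66 [t=217, t=581] → overlaps → candidate.
P67 [t=61, t=383] → before → excluded.
P68 [t=266, t=722] → contains → candidate.
P69 [t=725, t=871] → after → excluded.
P70 [t=650, t=1065] → after → excluded.
Among candidates, earliest end is t=562 → P60.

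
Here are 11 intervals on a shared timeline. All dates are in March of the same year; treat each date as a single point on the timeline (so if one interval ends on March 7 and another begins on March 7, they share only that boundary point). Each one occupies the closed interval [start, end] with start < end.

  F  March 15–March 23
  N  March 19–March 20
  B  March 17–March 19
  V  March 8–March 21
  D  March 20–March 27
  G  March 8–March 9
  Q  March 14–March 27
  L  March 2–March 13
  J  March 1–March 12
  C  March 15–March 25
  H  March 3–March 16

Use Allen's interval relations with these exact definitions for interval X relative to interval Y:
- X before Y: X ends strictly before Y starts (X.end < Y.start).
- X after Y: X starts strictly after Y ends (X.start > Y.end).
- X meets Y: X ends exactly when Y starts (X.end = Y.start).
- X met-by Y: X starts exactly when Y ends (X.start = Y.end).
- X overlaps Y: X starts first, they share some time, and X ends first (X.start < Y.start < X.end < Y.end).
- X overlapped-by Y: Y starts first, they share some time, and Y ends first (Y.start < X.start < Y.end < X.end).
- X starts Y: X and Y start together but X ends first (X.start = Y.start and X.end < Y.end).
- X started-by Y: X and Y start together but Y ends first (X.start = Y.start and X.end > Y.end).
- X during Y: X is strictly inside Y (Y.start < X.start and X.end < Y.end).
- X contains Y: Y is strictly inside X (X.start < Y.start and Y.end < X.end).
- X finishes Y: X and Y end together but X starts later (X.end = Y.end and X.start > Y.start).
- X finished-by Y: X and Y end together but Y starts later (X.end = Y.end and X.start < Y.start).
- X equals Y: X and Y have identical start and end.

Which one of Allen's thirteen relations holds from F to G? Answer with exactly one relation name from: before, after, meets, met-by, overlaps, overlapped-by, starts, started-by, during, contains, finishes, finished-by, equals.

F = [March 15, March 23]; G = [March 8, March 9].
Compare endpoints: F.start > G.start, F.start > G.end, F.end > G.start, F.end > G.end.
That pattern is 'after'.

after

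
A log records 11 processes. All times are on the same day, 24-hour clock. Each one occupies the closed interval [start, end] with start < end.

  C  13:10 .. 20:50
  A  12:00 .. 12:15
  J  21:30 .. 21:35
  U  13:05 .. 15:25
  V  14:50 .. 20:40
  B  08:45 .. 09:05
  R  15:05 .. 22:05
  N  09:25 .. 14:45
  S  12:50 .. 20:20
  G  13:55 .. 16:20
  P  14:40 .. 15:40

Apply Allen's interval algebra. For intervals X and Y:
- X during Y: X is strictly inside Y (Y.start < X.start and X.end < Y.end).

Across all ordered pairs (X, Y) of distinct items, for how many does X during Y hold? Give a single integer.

9

Checking all 110 ordered pairs for relation 'during'; matching pairs in alphabetical order:
(A, N): A during N ✓
(G, C): G during C ✓
(G, S): G during S ✓
(J, R): J during R ✓
(P, C): P during C ✓
(P, G): P during G ✓
(P, S): P during S ✓
(U, S): U during S ✓
(V, C): V during C ✓
Count: 9.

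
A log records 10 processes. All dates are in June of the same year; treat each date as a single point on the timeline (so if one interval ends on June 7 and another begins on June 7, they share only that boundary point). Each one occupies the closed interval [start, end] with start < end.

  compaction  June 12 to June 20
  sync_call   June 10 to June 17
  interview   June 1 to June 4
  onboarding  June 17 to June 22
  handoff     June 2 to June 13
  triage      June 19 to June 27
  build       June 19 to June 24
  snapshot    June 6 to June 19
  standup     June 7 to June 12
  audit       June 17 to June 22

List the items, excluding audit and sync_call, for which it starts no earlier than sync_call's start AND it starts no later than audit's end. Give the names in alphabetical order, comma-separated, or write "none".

build, compaction, onboarding, triage

Conditions: its start is no earlier than sync_call's start (X.start >= June 10) AND its start is no later than audit's end (X.start <= June 22).
build: start June 19 >= June 10? ✓; start June 19 <= June 22? ✓ → yes.
compaction: start June 12 >= June 10? ✓; start June 12 <= June 22? ✓ → yes.
handoff: start June 2 >= June 10? ✗; start June 2 <= June 22? ✓ → no.
interview: start June 1 >= June 10? ✗; start June 1 <= June 22? ✓ → no.
onboarding: start June 17 >= June 10? ✓; start June 17 <= June 22? ✓ → yes.
snapshot: start June 6 >= June 10? ✗; start June 6 <= June 22? ✓ → no.
standup: start June 7 >= June 10? ✗; start June 7 <= June 22? ✓ → no.
triage: start June 19 >= June 10? ✓; start June 19 <= June 22? ✓ → yes.
Result: build, compaction, onboarding, triage.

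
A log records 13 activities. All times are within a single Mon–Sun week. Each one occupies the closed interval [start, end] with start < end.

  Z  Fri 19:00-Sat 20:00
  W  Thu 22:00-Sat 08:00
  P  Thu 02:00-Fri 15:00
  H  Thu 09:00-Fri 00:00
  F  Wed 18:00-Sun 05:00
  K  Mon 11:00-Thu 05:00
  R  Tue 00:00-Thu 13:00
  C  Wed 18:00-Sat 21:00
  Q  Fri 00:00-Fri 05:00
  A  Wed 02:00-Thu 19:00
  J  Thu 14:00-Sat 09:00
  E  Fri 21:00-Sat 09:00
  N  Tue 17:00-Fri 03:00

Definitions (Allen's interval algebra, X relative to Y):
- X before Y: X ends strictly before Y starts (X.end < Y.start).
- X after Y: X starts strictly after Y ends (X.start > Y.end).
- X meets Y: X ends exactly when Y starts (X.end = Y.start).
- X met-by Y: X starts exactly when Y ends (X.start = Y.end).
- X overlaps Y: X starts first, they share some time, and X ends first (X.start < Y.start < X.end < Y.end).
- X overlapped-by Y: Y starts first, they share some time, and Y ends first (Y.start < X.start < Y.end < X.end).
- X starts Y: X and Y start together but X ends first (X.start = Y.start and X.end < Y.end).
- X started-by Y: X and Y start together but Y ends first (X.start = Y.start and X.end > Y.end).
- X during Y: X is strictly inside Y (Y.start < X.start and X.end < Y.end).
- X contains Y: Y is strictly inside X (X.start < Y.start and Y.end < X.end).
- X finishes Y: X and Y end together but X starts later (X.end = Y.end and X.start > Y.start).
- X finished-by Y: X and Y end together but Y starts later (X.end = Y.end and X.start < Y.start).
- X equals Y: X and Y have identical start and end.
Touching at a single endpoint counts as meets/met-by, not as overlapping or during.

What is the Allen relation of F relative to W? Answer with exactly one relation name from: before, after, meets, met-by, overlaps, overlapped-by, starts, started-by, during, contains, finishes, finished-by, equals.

contains

F = [Wed 18:00, Sun 05:00]; W = [Thu 22:00, Sat 08:00].
Compare endpoints: F.start < W.start, F.start < W.end, F.end > W.start, F.end > W.end.
That pattern is 'contains'.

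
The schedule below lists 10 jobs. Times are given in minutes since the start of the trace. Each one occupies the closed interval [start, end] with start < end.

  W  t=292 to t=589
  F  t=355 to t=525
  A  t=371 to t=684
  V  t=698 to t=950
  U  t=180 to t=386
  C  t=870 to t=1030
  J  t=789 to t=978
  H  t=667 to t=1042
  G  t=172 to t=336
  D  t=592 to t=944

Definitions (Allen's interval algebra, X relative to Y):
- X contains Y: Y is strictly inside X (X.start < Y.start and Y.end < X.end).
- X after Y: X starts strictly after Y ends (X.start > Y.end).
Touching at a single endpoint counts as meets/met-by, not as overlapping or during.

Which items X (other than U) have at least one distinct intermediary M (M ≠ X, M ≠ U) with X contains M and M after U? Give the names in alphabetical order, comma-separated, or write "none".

H

Target U = [t=180, t=386].
Intermediaries M with M after U: C, D, H, J, V.
Via C — items with X contains C: H.
Via D — items with X contains D: none.
Via H — items with X contains H: none.
Via J — items with X contains J: H.
Via V — items with X contains V: H.
Union: H.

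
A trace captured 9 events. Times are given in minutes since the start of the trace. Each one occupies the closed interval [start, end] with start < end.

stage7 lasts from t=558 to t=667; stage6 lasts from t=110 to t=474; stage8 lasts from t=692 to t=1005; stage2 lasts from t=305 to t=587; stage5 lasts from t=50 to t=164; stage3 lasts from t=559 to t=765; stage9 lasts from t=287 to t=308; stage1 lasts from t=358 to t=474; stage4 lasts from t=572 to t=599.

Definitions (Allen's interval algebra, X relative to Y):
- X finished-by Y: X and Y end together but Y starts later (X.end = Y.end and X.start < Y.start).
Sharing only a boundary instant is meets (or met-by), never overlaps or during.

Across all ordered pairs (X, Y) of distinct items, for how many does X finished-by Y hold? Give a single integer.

1

Checking all 72 ordered pairs for relation 'finished-by'; matching pairs in alphabetical order:
(stage6, stage1): stage6 finished-by stage1 ✓
Count: 1.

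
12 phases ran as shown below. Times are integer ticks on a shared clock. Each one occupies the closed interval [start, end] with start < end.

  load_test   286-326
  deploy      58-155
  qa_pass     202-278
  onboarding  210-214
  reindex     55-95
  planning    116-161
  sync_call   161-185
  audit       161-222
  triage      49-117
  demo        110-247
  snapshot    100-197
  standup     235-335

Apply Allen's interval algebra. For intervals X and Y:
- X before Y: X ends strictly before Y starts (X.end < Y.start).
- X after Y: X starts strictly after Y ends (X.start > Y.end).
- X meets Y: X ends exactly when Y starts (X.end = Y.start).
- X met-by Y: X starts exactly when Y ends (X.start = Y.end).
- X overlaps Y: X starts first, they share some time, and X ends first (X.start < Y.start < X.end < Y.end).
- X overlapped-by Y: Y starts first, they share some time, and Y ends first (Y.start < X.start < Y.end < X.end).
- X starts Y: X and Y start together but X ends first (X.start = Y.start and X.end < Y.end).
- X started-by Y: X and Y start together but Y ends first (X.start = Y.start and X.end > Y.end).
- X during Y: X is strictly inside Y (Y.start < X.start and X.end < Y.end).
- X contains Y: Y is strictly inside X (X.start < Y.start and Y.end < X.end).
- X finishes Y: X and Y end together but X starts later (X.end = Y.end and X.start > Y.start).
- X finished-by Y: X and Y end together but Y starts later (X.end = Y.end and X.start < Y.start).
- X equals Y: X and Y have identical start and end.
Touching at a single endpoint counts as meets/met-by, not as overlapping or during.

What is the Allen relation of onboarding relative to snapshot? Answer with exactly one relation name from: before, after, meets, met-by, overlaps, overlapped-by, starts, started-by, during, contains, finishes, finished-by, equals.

onboarding = [210, 214]; snapshot = [100, 197].
Compare endpoints: onboarding.start > snapshot.start, onboarding.start > snapshot.end, onboarding.end > snapshot.start, onboarding.end > snapshot.end.
That pattern is 'after'.

after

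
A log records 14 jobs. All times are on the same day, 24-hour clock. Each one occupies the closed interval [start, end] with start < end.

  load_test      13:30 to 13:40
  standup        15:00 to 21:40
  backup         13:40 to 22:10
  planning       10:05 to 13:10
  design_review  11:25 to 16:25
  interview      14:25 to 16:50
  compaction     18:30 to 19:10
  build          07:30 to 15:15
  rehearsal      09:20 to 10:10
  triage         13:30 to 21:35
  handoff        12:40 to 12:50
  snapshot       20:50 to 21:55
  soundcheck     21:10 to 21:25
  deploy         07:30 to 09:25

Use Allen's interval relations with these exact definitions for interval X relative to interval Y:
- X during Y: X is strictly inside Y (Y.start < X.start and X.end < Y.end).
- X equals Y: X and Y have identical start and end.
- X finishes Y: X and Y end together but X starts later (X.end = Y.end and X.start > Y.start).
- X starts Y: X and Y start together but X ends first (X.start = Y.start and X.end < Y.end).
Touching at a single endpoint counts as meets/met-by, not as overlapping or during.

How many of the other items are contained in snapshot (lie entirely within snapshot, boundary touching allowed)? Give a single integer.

Target snapshot = [20:50, 21:55].
backup [13:40, 22:10] → contains → no.
build [07:30, 15:15] → before → no.
compaction [18:30, 19:10] → before → no.
deploy [07:30, 09:25] → before → no.
design_review [11:25, 16:25] → before → no.
handoff [12:40, 12:50] → before → no.
interview [14:25, 16:50] → before → no.
load_test [13:30, 13:40] → before → no.
planning [10:05, 13:10] → before → no.
rehearsal [09:20, 10:10] → before → no.
soundcheck [21:10, 21:25] → during → counts.
standup [15:00, 21:40] → overlaps → no.
triage [13:30, 21:35] → overlaps → no.
Total: 1.

1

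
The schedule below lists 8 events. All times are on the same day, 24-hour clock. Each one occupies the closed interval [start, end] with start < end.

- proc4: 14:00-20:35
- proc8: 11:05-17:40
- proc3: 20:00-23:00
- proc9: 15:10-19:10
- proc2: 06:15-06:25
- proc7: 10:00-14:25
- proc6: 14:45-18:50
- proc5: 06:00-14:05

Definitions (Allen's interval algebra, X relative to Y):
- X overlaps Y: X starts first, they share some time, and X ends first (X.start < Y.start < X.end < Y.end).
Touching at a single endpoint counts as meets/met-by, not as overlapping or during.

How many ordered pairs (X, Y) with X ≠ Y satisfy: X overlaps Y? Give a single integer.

Checking all 56 ordered pairs for relation 'overlaps'; matching pairs in alphabetical order:
(proc4, proc3): proc4 overlaps proc3 ✓
(proc5, proc4): proc5 overlaps proc4 ✓
(proc5, proc7): proc5 overlaps proc7 ✓
(proc5, proc8): proc5 overlaps proc8 ✓
(proc6, proc9): proc6 overlaps proc9 ✓
(proc7, proc4): proc7 overlaps proc4 ✓
(proc7, proc8): proc7 overlaps proc8 ✓
(proc8, proc4): proc8 overlaps proc4 ✓
(proc8, proc6): proc8 overlaps proc6 ✓
(proc8, proc9): proc8 overlaps proc9 ✓
Count: 10.

10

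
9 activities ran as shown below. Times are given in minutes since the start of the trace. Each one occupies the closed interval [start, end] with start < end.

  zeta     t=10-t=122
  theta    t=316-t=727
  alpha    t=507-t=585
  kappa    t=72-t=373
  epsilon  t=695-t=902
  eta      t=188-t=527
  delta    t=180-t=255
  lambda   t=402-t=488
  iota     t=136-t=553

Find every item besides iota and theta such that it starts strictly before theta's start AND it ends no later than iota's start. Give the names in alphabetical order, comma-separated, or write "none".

zeta

Conditions: its start is strictly before theta's start (X.start < t=316) AND its end is no later than iota's start (X.end <= t=136).
alpha: start t=507 < t=316? ✗; end t=585 <= t=136? ✗ → no.
delta: start t=180 < t=316? ✓; end t=255 <= t=136? ✗ → no.
epsilon: start t=695 < t=316? ✗; end t=902 <= t=136? ✗ → no.
eta: start t=188 < t=316? ✓; end t=527 <= t=136? ✗ → no.
kappa: start t=72 < t=316? ✓; end t=373 <= t=136? ✗ → no.
lambda: start t=402 < t=316? ✗; end t=488 <= t=136? ✗ → no.
zeta: start t=10 < t=316? ✓; end t=122 <= t=136? ✓ → yes.
Result: zeta.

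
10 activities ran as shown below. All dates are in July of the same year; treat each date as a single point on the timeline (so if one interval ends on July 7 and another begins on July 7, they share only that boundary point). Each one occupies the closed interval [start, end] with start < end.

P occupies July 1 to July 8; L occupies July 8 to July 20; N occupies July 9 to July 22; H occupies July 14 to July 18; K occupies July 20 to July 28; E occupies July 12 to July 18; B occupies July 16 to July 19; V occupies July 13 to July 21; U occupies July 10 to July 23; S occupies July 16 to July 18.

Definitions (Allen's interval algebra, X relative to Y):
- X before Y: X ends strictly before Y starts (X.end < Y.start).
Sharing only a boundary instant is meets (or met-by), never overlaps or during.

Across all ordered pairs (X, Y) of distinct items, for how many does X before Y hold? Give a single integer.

Checking all 90 ordered pairs for relation 'before'; matching pairs in alphabetical order:
(B, K): B before K ✓
(E, K): E before K ✓
(H, K): H before K ✓
(P, B): P before B ✓
(P, E): P before E ✓
(P, H): P before H ✓
(P, K): P before K ✓
(P, N): P before N ✓
(P, S): P before S ✓
(P, U): P before U ✓
(P, V): P before V ✓
(S, K): S before K ✓
Count: 12.

12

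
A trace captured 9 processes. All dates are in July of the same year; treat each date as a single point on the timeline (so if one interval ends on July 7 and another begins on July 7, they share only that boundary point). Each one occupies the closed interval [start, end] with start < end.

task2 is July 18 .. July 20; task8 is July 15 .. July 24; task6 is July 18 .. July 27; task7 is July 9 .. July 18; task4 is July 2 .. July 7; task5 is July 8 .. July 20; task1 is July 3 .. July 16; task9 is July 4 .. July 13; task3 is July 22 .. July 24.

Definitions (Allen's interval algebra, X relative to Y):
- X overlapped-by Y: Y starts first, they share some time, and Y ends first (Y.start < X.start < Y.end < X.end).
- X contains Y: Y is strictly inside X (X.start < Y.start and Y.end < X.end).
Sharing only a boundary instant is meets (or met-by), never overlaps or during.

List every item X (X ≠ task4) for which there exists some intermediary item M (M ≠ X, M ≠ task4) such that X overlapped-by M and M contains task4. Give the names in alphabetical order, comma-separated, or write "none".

none

Target task4 = [July 2, July 7].
Intermediaries M with M contains task4: none.
Union: none.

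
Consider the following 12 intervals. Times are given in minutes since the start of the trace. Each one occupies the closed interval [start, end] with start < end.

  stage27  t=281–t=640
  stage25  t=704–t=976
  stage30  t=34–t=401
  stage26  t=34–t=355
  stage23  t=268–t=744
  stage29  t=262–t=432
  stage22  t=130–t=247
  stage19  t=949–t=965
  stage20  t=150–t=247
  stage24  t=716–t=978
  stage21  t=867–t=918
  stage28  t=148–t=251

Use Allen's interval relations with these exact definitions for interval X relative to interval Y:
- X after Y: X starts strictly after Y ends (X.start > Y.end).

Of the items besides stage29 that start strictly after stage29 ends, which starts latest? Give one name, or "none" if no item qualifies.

stage19

Target stage29 = [t=262, t=432].
stage19 [t=949, t=965] → after → candidate.
stage20 [t=150, t=247] → before → excluded.
stage21 [t=867, t=918] → after → candidate.
stage22 [t=130, t=247] → before → excluded.
stage23 [t=268, t=744] → overlapped-by → excluded.
stage24 [t=716, t=978] → after → candidate.
stage25 [t=704, t=976] → after → candidate.
stage26 [t=34, t=355] → overlaps → excluded.
stage27 [t=281, t=640] → overlapped-by → excluded.
stage28 [t=148, t=251] → before → excluded.
stage30 [t=34, t=401] → overlaps → excluded.
Among candidates, latest start is t=949 → stage19.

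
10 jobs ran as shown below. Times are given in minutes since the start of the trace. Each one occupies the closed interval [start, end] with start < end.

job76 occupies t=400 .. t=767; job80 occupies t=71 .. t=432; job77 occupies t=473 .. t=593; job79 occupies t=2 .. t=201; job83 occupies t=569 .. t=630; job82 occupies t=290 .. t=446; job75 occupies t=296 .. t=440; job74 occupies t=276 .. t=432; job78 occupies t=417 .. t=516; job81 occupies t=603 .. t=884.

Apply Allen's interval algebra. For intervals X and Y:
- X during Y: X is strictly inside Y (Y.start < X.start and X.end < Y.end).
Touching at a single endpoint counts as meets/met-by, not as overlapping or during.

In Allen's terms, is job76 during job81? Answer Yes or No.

job76 = [t=400, t=767], job81 = [t=603, t=884].
Actual relation of job76 to job81: overlaps.
Asked whether 'during' holds → No.

No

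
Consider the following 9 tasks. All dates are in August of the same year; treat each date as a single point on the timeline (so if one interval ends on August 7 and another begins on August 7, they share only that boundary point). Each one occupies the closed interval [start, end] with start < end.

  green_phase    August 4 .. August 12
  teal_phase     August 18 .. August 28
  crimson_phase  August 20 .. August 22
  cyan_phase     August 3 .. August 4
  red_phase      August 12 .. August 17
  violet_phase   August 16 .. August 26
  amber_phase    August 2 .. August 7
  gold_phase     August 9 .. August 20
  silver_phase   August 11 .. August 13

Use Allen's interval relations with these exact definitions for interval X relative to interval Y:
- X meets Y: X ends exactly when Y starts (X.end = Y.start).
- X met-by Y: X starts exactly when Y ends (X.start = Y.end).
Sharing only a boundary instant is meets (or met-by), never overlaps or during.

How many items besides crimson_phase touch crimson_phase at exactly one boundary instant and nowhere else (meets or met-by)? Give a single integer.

Target crimson_phase = [August 20, August 22].
amber_phase [August 2, August 7] → before → no.
cyan_phase [August 3, August 4] → before → no.
gold_phase [August 9, August 20] → meets → counts.
green_phase [August 4, August 12] → before → no.
red_phase [August 12, August 17] → before → no.
silver_phase [August 11, August 13] → before → no.
teal_phase [August 18, August 28] → contains → no.
violet_phase [August 16, August 26] → contains → no.
Total: 1.

1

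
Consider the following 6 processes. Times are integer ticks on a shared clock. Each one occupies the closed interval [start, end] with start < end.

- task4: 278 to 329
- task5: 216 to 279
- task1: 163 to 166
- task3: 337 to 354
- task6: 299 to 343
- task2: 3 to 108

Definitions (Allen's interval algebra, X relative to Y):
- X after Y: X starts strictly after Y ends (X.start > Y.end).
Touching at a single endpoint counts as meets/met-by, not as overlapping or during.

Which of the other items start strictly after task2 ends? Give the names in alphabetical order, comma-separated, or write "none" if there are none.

task1, task3, task4, task5, task6

Target task2 = [3, 108].
task1 [163, 166] → after → yes.
task3 [337, 354] → after → yes.
task4 [278, 329] → after → yes.
task5 [216, 279] → after → yes.
task6 [299, 343] → after → yes.
Result: task1, task3, task4, task5, task6.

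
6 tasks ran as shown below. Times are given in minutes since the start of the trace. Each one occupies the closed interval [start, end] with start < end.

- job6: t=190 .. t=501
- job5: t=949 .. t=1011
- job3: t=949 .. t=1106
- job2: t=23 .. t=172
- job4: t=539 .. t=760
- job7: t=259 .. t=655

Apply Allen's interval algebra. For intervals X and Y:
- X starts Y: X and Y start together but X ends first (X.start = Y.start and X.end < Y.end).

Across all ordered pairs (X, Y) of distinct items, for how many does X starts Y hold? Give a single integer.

Checking all 30 ordered pairs for relation 'starts'; matching pairs in alphabetical order:
(job5, job3): job5 starts job3 ✓
Count: 1.

1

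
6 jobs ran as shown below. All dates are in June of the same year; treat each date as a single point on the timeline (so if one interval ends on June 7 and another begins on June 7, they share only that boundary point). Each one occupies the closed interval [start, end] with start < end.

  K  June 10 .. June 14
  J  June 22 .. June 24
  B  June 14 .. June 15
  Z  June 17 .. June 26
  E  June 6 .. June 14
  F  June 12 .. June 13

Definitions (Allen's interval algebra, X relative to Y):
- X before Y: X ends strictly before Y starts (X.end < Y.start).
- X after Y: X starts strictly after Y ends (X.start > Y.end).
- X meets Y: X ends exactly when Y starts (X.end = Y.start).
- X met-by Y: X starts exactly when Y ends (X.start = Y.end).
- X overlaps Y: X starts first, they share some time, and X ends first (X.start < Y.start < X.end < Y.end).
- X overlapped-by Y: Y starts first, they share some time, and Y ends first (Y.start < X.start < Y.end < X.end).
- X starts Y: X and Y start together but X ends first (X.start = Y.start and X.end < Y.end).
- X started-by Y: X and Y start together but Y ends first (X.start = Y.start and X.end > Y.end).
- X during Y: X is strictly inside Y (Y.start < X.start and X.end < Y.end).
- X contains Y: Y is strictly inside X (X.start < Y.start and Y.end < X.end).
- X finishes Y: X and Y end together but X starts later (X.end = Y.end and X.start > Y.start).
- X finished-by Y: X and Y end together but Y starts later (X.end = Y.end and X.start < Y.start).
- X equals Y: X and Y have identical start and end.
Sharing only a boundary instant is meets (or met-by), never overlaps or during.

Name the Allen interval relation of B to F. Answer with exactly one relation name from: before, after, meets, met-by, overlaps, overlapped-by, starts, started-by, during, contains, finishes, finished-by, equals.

B = [June 14, June 15]; F = [June 12, June 13].
Compare endpoints: B.start > F.start, B.start > F.end, B.end > F.start, B.end > F.end.
That pattern is 'after'.

after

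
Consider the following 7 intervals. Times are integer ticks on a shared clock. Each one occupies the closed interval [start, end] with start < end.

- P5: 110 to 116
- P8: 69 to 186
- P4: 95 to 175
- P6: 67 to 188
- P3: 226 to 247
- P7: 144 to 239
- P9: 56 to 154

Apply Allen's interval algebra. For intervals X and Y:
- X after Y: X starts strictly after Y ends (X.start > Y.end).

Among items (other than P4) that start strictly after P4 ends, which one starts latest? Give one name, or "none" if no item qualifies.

P3

Target P4 = [95, 175].
P3 [226, 247] → after → candidate.
P5 [110, 116] → during → excluded.
P6 [67, 188] → contains → excluded.
P7 [144, 239] → overlapped-by → excluded.
P8 [69, 186] → contains → excluded.
P9 [56, 154] → overlaps → excluded.
Among candidates, latest start is 226 → P3.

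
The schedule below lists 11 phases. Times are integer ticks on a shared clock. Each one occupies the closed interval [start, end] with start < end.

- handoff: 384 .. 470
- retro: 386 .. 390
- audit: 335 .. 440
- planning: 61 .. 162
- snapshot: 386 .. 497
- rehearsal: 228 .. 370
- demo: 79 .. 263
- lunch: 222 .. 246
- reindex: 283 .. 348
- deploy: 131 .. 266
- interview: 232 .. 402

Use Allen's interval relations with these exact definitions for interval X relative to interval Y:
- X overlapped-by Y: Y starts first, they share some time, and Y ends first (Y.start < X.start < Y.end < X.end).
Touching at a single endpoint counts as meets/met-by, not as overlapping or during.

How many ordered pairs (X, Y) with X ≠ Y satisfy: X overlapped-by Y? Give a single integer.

Checking all 110 ordered pairs for relation 'overlapped-by'; matching pairs in alphabetical order:
(audit, interview): audit overlapped-by interview ✓
(audit, rehearsal): audit overlapped-by rehearsal ✓
(audit, reindex): audit overlapped-by reindex ✓
(demo, planning): demo overlapped-by planning ✓
(deploy, demo): deploy overlapped-by demo ✓
(deploy, planning): deploy overlapped-by planning ✓
(handoff, audit): handoff overlapped-by audit ✓
(handoff, interview): handoff overlapped-by interview ✓
(interview, demo): interview overlapped-by demo ✓
(interview, deploy): interview overlapped-by deploy ✓
(interview, lunch): interview overlapped-by lunch ✓
(interview, rehearsal): interview overlapped-by rehearsal ✓
(rehearsal, demo): rehearsal overlapped-by demo ✓
(rehearsal, deploy): rehearsal overlapped-by deploy ✓
(rehearsal, lunch): rehearsal overlapped-by lunch ✓
(snapshot, audit): snapshot overlapped-by audit ✓
(snapshot, handoff): snapshot overlapped-by handoff ✓
(snapshot, interview): snapshot overlapped-by interview ✓
Count: 18.

18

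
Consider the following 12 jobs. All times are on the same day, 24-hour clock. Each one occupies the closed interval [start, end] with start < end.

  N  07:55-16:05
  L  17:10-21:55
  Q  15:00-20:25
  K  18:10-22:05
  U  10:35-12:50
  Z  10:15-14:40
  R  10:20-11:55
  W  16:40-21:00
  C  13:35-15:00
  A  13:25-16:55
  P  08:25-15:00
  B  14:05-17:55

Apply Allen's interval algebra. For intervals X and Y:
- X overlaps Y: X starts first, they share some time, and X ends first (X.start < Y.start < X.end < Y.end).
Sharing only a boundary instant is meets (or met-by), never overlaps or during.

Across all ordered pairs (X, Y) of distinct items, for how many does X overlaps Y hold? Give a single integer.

22

Checking all 132 ordered pairs for relation 'overlaps'; matching pairs in alphabetical order:
(A, B): A overlaps B ✓
(A, Q): A overlaps Q ✓
(A, W): A overlaps W ✓
(B, L): B overlaps L ✓
(B, Q): B overlaps Q ✓
(B, W): B overlaps W ✓
(C, B): C overlaps B ✓
(L, K): L overlaps K ✓
(N, A): N overlaps A ✓
(N, B): N overlaps B ✓
(N, Q): N overlaps Q ✓
(P, A): P overlaps A ✓
(P, B): P overlaps B ✓
(Q, K): Q overlaps K ✓
(Q, L): Q overlaps L ✓
(Q, W): Q overlaps W ✓
(R, U): R overlaps U ✓
(W, K): W overlaps K ✓
(W, L): W overlaps L ✓
(Z, A): Z overlaps A ✓
(Z, B): Z overlaps B ✓
(Z, C): Z overlaps C ✓
Count: 22.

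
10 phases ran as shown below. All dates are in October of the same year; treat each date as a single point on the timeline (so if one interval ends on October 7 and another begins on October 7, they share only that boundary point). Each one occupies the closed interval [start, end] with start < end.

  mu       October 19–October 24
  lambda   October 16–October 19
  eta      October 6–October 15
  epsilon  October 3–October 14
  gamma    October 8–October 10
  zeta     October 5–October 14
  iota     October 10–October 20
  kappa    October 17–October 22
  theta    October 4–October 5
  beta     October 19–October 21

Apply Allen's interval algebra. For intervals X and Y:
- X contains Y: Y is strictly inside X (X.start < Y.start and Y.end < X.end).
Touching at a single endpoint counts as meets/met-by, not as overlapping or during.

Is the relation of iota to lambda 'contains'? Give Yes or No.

Yes

iota = [October 10, October 20], lambda = [October 16, October 19].
Actual relation of iota to lambda: contains.
Asked whether 'contains' holds → Yes.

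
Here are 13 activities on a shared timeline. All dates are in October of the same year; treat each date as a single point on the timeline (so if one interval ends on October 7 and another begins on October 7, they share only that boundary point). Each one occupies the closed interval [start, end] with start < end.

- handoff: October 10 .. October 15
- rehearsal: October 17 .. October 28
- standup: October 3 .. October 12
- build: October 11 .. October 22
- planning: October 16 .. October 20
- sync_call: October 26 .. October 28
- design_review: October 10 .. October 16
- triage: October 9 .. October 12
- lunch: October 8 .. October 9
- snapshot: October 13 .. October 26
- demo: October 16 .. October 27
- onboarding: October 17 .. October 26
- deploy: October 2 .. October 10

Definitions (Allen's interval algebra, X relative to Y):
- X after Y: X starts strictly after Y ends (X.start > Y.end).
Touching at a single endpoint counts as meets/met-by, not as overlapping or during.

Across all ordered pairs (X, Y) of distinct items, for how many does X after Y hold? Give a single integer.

Checking all 156 ordered pairs for relation 'after'; matching pairs in alphabetical order:
(build, deploy): build after deploy ✓
(build, lunch): build after lunch ✓
(demo, deploy): demo after deploy ✓
(demo, handoff): demo after handoff ✓
(demo, lunch): demo after lunch ✓
(demo, standup): demo after standup ✓
(demo, triage): demo after triage ✓
(design_review, lunch): design_review after lunch ✓
(handoff, lunch): handoff after lunch ✓
(onboarding, deploy): onboarding after deploy ✓
(onboarding, design_review): onboarding after design_review ✓
(onboarding, handoff): onboarding after handoff ✓
(onboarding, lunch): onboarding after lunch ✓
(onboarding, standup): onboarding after standup ✓
(onboarding, triage): onboarding after triage ✓
(planning, deploy): planning after deploy ✓
(planning, handoff): planning after handoff ✓
(planning, lunch): planning after lunch ✓
(planning, standup): planning after standup ✓
(planning, triage): planning after triage ✓
(rehearsal, deploy): rehearsal after deploy ✓
(rehearsal, design_review): rehearsal after design_review ✓
(rehearsal, handoff): rehearsal after handoff ✓
(rehearsal, lunch): rehearsal after lunch ✓
... plus 14 further pairs not listed.
Count: 38.

38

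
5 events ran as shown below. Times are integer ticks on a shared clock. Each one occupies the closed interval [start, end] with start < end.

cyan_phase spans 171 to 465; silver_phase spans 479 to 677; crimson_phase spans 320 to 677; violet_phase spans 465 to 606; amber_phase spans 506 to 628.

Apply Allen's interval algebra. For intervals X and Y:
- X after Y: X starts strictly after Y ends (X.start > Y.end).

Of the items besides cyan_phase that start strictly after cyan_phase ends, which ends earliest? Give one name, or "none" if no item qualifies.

Target cyan_phase = [171, 465].
amber_phase [506, 628] → after → candidate.
crimson_phase [320, 677] → overlapped-by → excluded.
silver_phase [479, 677] → after → candidate.
violet_phase [465, 606] → met-by → excluded.
Among candidates, earliest end is 628 → amber_phase.

amber_phase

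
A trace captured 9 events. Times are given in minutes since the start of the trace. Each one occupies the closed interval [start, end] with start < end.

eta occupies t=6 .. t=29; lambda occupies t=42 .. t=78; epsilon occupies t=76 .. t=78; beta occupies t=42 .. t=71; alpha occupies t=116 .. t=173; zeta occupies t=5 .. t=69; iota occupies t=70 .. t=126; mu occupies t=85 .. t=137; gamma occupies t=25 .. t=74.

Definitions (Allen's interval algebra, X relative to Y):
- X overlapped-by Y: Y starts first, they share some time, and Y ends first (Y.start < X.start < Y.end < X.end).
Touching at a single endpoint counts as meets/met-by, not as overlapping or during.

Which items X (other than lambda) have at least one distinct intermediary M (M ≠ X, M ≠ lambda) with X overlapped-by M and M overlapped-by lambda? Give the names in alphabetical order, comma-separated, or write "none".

Target lambda = [t=42, t=78].
Intermediaries M with M overlapped-by lambda: iota.
Via iota — items with X overlapped-by iota: alpha, mu.
Union: alpha, mu.

alpha, mu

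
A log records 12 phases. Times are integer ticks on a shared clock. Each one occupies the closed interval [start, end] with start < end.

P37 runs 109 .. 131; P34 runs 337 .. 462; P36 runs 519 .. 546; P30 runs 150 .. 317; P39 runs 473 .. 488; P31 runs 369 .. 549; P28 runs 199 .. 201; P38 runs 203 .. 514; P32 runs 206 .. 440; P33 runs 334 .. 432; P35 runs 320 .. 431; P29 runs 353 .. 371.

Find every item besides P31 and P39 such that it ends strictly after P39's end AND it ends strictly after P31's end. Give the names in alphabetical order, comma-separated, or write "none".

Conditions: its end is strictly after P39's end (X.end > 488) AND its end is strictly after P31's end (X.end > 549).
P28: end 201 > 488? ✗; end 201 > 549? ✗ → no.
P29: end 371 > 488? ✗; end 371 > 549? ✗ → no.
P30: end 317 > 488? ✗; end 317 > 549? ✗ → no.
P32: end 440 > 488? ✗; end 440 > 549? ✗ → no.
P33: end 432 > 488? ✗; end 432 > 549? ✗ → no.
P34: end 462 > 488? ✗; end 462 > 549? ✗ → no.
P35: end 431 > 488? ✗; end 431 > 549? ✗ → no.
P36: end 546 > 488? ✓; end 546 > 549? ✗ → no.
P37: end 131 > 488? ✗; end 131 > 549? ✗ → no.
P38: end 514 > 488? ✓; end 514 > 549? ✗ → no.
Result: none.

none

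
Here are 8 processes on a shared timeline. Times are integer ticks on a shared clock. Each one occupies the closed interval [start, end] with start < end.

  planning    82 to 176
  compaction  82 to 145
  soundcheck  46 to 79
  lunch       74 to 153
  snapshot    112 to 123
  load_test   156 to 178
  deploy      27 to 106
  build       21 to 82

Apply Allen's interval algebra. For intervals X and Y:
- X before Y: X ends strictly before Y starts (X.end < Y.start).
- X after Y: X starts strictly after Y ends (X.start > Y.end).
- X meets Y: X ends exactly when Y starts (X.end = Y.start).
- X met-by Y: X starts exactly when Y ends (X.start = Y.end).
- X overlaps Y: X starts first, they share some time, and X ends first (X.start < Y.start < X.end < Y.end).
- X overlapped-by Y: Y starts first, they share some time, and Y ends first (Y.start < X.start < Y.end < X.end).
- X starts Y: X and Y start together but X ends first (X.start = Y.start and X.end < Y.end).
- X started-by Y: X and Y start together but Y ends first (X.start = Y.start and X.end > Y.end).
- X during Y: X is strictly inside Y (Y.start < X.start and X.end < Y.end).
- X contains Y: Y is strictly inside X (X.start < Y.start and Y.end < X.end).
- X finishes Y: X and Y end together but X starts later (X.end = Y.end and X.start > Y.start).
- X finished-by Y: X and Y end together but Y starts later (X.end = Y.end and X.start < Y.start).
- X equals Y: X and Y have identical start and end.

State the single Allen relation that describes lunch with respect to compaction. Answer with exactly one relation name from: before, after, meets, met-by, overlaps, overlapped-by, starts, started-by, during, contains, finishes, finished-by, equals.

contains

lunch = [74, 153]; compaction = [82, 145].
Compare endpoints: lunch.start < compaction.start, lunch.start < compaction.end, lunch.end > compaction.start, lunch.end > compaction.end.
That pattern is 'contains'.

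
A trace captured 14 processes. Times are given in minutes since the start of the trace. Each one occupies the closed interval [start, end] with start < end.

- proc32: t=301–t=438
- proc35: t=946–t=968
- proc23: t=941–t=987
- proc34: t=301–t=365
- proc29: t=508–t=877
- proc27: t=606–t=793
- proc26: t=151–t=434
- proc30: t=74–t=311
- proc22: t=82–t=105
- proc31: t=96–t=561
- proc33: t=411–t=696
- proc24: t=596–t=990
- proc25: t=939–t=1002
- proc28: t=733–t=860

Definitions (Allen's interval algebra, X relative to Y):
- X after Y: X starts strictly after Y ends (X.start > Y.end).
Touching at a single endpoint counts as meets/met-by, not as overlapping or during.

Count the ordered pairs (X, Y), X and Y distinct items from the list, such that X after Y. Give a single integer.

60

Checking all 182 ordered pairs for relation 'after'; matching pairs in alphabetical order:
(proc23, proc22): proc23 after proc22 ✓
(proc23, proc26): proc23 after proc26 ✓
(proc23, proc27): proc23 after proc27 ✓
(proc23, proc28): proc23 after proc28 ✓
(proc23, proc29): proc23 after proc29 ✓
(proc23, proc30): proc23 after proc30 ✓
(proc23, proc31): proc23 after proc31 ✓
(proc23, proc32): proc23 after proc32 ✓
(proc23, proc33): proc23 after proc33 ✓
(proc23, proc34): proc23 after proc34 ✓
(proc24, proc22): proc24 after proc22 ✓
(proc24, proc26): proc24 after proc26 ✓
(proc24, proc30): proc24 after proc30 ✓
(proc24, proc31): proc24 after proc31 ✓
(proc24, proc32): proc24 after proc32 ✓
(proc24, proc34): proc24 after proc34 ✓
(proc25, proc22): proc25 after proc22 ✓
(proc25, proc26): proc25 after proc26 ✓
(proc25, proc27): proc25 after proc27 ✓
(proc25, proc28): proc25 after proc28 ✓
(proc25, proc29): proc25 after proc29 ✓
(proc25, proc30): proc25 after proc30 ✓
(proc25, proc31): proc25 after proc31 ✓
(proc25, proc32): proc25 after proc32 ✓
... plus 36 further pairs not listed.
Count: 60.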